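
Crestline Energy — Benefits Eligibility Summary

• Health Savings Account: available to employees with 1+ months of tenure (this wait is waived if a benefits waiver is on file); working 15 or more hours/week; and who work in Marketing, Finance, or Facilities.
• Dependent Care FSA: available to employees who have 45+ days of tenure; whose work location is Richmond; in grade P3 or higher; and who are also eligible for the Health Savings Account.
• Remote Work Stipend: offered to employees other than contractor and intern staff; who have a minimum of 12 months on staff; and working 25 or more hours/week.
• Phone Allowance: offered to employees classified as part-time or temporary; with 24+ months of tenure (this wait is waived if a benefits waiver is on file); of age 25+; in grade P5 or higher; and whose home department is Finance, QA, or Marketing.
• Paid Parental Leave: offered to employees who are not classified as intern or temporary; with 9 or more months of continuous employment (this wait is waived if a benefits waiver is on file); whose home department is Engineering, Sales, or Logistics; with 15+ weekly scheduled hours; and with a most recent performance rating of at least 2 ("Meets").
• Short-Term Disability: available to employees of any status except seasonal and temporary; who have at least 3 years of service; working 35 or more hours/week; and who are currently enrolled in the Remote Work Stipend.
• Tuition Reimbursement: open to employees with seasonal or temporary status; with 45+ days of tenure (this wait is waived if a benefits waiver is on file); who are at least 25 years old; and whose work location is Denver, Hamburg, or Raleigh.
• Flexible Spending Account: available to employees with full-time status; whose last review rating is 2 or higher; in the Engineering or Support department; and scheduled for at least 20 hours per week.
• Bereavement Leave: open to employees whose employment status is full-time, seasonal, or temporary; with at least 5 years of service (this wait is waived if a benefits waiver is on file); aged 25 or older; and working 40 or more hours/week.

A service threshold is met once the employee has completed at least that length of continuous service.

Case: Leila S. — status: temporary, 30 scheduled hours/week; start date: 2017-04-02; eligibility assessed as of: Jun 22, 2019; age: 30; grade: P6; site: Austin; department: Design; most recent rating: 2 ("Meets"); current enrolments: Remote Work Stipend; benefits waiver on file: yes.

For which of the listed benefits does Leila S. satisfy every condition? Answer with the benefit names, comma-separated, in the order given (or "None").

Remote Work Stipend

Service from 2017-04-02 to Jun 22, 2019: 811 days.
Health Savings Account — benefits waiver on file ✓; 30 hrs/wk ≥ 15 ✓; dept Design ✗ → not eligible.
Dependent Care FSA — service 811 days ≥ 45 days ✓; site Austin ✗ (not Richmond) → not eligible.
Remote Work Stipend — status temporary ✓ (not excluded); service 811 days ≥ 12 months (≈360 days) ✓; 30 hrs/wk ≥ 25 ✓ → eligible.
Phone Allowance — status temporary ✓; benefits waiver on file ✓; age 30 ≥ 25 ✓; grade P6 ≥ P5 ✓; dept Design ✗ → not eligible.
Paid Parental Leave — status temporary ✗ (excluded) → not eligible.
Short-Term Disability — status temporary ✗ (excluded) → not eligible.
Tuition Reimbursement — status temporary ✓; benefits waiver on file ✓; age 30 ≥ 25 ✓; site Austin ✗ (not Denver, Hamburg, or Raleigh) → not eligible.
Flexible Spending Account — status temporary ✗ (requires full-time) → not eligible.
Bereavement Leave — status temporary ✓; benefits waiver on file ✓; age 30 ≥ 25 ✓; 30 hrs/wk < 40 ✗ → not eligible.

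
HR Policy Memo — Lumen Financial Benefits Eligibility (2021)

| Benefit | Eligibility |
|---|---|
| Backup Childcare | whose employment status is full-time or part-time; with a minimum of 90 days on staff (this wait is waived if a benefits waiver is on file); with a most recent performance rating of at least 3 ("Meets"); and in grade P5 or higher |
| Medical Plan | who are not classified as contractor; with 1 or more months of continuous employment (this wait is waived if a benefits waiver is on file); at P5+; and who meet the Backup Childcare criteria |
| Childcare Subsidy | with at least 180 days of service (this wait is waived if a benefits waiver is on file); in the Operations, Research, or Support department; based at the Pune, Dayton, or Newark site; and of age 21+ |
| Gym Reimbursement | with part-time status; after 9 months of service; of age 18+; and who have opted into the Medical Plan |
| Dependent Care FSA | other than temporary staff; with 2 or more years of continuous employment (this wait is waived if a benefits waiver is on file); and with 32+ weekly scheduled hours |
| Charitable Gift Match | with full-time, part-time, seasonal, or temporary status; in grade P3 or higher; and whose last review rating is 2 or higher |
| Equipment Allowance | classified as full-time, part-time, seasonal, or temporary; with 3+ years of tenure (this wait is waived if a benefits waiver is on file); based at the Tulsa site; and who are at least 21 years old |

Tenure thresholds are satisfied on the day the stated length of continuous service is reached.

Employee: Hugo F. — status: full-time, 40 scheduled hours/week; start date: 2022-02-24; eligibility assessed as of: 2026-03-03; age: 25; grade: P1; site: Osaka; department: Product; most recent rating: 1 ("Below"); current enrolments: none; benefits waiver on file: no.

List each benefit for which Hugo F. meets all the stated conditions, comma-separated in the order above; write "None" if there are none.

Service from 2022-02-24 to 2026-03-03: 1468 days.
Backup Childcare — status full-time ✓; no waiver, service 1468 days ≥ 90 days ✓; rating 1 < 3 ✗ → not eligible.
Medical Plan — status full-time ✓ (not excluded); no waiver, service 1468 days ≥ 1 month (≈30 days) ✓; grade P1 < P5 ✗ → not eligible.
Childcare Subsidy — no waiver, service 1468 days ≥ 180 days ✓; dept Product ✗ → not eligible.
Gym Reimbursement — status full-time ✗ (requires part-time) → not eligible.
Dependent Care FSA — status full-time ✓ (not excluded); no waiver, service 1468 days ≥ 2 years (≈730 days) ✓; 40 hrs/wk ≥ 32 ✓ → eligible.
Charitable Gift Match — status full-time ✓; grade P1 < P3 ✗ → not eligible.
Equipment Allowance — status full-time ✓; no waiver, service 1468 days ≥ 3 years (≈1095 days) ✓; site Osaka ✗ (not Tulsa) → not eligible.

Dependent Care FSA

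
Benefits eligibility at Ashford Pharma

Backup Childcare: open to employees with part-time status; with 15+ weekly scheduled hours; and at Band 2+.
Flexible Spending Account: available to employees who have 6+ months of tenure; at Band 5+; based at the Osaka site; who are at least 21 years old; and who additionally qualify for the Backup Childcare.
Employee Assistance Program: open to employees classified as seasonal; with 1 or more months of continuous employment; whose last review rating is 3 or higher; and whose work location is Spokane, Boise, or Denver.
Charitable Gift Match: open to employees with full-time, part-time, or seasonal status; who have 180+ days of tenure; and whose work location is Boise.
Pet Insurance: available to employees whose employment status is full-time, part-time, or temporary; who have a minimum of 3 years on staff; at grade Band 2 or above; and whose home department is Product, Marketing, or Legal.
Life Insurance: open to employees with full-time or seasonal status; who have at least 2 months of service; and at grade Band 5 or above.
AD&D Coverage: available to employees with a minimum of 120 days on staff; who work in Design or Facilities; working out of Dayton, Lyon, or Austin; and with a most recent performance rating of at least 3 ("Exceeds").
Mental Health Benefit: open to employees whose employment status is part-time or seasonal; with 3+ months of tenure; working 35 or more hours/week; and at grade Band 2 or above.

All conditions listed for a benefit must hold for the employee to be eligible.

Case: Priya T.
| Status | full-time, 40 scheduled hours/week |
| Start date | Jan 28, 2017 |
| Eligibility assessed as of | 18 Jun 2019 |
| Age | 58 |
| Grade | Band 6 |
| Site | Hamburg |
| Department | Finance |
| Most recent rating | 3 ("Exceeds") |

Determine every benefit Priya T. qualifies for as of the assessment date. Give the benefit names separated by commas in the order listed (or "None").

Life Insurance

Service from Jan 28, 2017 to 18 Jun 2019: 871 days.
Backup Childcare — status full-time ✗ (requires part-time) → not eligible.
Flexible Spending Account — service 871 days ≥ 6 months (≈180 days) ✓; grade Band 6 ≥ Band 5 ✓; site Hamburg ✗ (not Osaka) → not eligible.
Employee Assistance Program — status full-time ✗ (requires seasonal) → not eligible.
Charitable Gift Match — status full-time ✓; service 871 days ≥ 180 days ✓; site Hamburg ✗ (not Boise) → not eligible.
Pet Insurance — status full-time ✓; service 871 days < 3 years (≈1095 days) ✗ → not eligible.
Life Insurance — status full-time ✓; service 871 days ≥ 2 months (≈60 days) ✓; grade Band 6 ≥ Band 5 ✓ → eligible.
AD&D Coverage — service 871 days ≥ 120 days ✓; dept Finance ✗ → not eligible.
Mental Health Benefit — status full-time ✗ (requires part-time or seasonal) → not eligible.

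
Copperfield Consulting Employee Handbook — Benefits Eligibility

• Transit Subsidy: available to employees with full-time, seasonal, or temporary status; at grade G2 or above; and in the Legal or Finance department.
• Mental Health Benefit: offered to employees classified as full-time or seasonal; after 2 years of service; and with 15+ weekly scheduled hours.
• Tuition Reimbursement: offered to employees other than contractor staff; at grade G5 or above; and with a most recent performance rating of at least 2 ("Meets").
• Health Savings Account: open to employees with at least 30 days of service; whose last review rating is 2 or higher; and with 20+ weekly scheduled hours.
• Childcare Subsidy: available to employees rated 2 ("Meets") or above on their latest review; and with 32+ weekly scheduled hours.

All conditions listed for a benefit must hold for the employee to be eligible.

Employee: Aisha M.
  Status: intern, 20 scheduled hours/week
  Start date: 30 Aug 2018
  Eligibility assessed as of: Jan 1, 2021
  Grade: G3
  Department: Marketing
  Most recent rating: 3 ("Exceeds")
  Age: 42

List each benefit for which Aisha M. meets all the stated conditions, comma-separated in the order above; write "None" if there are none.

Service from 30 Aug 2018 to Jan 1, 2021: 855 days.
Transit Subsidy — status intern ✗ (requires full-time, seasonal, or temporary) → not eligible.
Mental Health Benefit — status intern ✗ (requires full-time or seasonal) → not eligible.
Tuition Reimbursement — status intern ✓ (not excluded); grade G3 < G5 ✗ → not eligible.
Health Savings Account — service 855 days ≥ 30 days ✓; rating 3 ≥ 2 ✓; 20 hrs/wk ≥ 20 ✓ → eligible.
Childcare Subsidy — rating 3 ≥ 2 ✓; 20 hrs/wk < 32 ✗ → not eligible.

Health Savings Account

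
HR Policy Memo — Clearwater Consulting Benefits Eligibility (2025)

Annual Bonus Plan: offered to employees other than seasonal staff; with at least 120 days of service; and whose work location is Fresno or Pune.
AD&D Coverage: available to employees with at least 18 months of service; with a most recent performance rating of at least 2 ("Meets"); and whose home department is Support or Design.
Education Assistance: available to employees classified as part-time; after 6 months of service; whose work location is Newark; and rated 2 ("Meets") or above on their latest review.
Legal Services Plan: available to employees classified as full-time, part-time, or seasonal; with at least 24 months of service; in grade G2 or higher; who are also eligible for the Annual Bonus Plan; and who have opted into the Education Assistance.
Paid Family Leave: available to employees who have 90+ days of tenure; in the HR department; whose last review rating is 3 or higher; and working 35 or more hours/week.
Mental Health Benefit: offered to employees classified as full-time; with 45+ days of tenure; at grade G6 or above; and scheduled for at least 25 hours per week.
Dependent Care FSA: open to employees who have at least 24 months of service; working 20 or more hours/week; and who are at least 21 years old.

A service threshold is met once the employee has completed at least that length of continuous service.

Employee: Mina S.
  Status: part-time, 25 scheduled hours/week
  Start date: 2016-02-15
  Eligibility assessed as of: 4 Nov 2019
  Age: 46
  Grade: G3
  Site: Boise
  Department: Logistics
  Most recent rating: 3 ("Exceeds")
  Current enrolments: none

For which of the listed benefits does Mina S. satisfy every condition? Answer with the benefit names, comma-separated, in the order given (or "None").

Service from 2016-02-15 to 4 Nov 2019: 1358 days.
Annual Bonus Plan — status part-time ✓ (not excluded); service 1358 days ≥ 120 days ✓; site Boise ✗ (not Fresno or Pune) → not eligible.
AD&D Coverage — service 1358 days ≥ 18 months (≈540 days) ✓; rating 3 ≥ 2 ✓; dept Logistics ✗ → not eligible.
Education Assistance — status part-time ✓; service 1358 days ≥ 6 months (≈180 days) ✓; site Boise ✗ (not Newark) → not eligible.
Legal Services Plan — status part-time ✓; service 1358 days ≥ 24 months (≈720 days) ✓; grade G3 ≥ G2 ✓; not eligible for Annual Bonus Plan ✗ → not eligible.
Paid Family Leave — service 1358 days ≥ 90 days ✓; dept Logistics ✗ → not eligible.
Mental Health Benefit — status part-time ✗ (requires full-time) → not eligible.
Dependent Care FSA — service 1358 days ≥ 24 months (≈720 days) ✓; 25 hrs/wk ≥ 20 ✓; age 46 ≥ 21 ✓ → eligible.

Dependent Care FSA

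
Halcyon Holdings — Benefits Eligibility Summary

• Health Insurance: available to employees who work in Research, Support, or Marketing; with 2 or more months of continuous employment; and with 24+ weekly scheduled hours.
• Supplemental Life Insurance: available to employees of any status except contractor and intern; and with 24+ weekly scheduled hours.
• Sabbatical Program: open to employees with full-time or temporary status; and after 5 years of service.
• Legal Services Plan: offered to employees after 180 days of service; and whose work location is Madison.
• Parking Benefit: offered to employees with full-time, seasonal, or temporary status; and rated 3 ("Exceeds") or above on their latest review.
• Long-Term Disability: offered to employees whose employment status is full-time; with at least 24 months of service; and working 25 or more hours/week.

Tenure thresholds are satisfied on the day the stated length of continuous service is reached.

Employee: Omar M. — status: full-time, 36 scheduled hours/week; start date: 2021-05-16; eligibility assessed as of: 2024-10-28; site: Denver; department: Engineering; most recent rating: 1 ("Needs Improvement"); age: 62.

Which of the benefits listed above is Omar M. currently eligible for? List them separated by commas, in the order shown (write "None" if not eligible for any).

Supplemental Life Insurance, Long-Term Disability

Service from 2021-05-16 to 2024-10-28: 1261 days.
Health Insurance — dept Engineering ✗ → not eligible.
Supplemental Life Insurance — status full-time ✓ (not excluded); 36 hrs/wk ≥ 24 ✓ → eligible.
Sabbatical Program — status full-time ✓; service 1261 days < 5 years (≈1825 days) ✗ → not eligible.
Legal Services Plan — service 1261 days ≥ 180 days ✓; site Denver ✗ (not Madison) → not eligible.
Parking Benefit — status full-time ✓; rating 1 < 3 ✗ → not eligible.
Long-Term Disability — status full-time ✓; service 1261 days ≥ 24 months (≈720 days) ✓; 36 hrs/wk ≥ 25 ✓ → eligible.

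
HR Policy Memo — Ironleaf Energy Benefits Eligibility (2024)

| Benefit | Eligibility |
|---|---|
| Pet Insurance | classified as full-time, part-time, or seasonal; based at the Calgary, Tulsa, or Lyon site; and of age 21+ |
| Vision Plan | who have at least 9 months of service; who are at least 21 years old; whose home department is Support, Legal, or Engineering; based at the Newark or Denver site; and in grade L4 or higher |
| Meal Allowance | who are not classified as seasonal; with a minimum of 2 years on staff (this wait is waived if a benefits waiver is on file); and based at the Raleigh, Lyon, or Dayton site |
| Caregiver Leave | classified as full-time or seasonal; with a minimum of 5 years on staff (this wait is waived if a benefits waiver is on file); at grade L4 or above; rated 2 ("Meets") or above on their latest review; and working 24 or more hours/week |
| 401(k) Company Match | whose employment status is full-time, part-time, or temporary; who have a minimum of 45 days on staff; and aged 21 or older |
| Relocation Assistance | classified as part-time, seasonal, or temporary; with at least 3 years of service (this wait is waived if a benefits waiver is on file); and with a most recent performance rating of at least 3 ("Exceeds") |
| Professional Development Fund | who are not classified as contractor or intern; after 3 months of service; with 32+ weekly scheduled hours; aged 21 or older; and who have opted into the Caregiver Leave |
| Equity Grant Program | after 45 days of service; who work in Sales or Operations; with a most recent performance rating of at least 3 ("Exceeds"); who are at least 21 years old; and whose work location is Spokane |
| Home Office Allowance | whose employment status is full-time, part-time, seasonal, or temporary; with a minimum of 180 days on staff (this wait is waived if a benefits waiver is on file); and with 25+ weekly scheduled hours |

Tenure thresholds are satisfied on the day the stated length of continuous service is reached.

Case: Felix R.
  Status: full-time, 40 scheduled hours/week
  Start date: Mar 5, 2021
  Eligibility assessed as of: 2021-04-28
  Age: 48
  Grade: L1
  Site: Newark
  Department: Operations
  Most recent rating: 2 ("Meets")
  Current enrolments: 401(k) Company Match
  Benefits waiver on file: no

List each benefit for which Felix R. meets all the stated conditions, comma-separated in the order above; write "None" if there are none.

Service from Mar 5, 2021 to 2021-04-28: 54 days.
Pet Insurance — status full-time ✓; site Newark ✗ (not Calgary, Tulsa, or Lyon) → not eligible.
Vision Plan — service 54 days < 9 months (≈270 days) ✗ → not eligible.
Meal Allowance — status full-time ✓ (not excluded); no waiver, service 54 days < 2 years (≈730 days) ✗ → not eligible.
Caregiver Leave — status full-time ✓; no waiver, service 54 days < 5 years (≈1825 days) ✗ → not eligible.
401(k) Company Match — status full-time ✓; service 54 days ≥ 45 days ✓; age 48 ≥ 21 ✓ → eligible.
Relocation Assistance — status full-time ✗ (requires part-time, seasonal, or temporary) → not eligible.
Professional Development Fund — status full-time ✓ (not excluded); service 54 days < 3 months (≈90 days) ✗ → not eligible.
Equity Grant Program — service 54 days ≥ 45 days ✓; dept Operations ✓; rating 2 < 3 ✗ → not eligible.
Home Office Allowance — status full-time ✓; no waiver, service 54 days < 180 days ✗ → not eligible.

401(k) Company Match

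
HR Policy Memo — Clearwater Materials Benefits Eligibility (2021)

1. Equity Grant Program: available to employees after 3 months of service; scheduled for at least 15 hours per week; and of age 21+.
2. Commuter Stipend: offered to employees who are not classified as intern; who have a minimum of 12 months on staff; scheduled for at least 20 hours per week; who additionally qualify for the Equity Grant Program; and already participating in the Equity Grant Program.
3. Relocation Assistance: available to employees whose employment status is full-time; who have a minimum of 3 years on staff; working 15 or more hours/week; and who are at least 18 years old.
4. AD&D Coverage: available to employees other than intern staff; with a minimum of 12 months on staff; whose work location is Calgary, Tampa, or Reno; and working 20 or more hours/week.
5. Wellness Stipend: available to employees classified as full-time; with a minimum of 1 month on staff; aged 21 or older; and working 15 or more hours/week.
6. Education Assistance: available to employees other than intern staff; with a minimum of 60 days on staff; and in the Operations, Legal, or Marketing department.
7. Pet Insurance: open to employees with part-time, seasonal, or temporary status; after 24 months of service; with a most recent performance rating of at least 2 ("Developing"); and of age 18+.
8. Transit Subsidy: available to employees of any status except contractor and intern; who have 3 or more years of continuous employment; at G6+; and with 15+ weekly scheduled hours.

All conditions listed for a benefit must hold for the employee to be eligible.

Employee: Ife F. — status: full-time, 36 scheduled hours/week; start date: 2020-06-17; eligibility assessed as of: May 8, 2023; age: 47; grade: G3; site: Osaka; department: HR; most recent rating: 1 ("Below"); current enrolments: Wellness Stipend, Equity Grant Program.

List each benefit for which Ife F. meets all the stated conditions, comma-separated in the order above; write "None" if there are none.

Equity Grant Program, Commuter Stipend, Wellness Stipend

Service from 2020-06-17 to May 8, 2023: 1055 days.
Equity Grant Program — service 1055 days ≥ 3 months (≈90 days) ✓; 36 hrs/wk ≥ 15 ✓; age 47 ≥ 21 ✓ → eligible.
Commuter Stipend — status full-time ✓ (not excluded); service 1055 days ≥ 12 months (≈360 days) ✓; 36 hrs/wk ≥ 20 ✓; eligible for Equity Grant Program ✓; enrolled in Equity Grant Program ✓ → eligible.
Relocation Assistance — status full-time ✓; service 1055 days < 3 years (≈1095 days) ✗ → not eligible.
AD&D Coverage — status full-time ✓ (not excluded); service 1055 days ≥ 12 months (≈360 days) ✓; site Osaka ✗ (not Calgary, Tampa, or Reno) → not eligible.
Wellness Stipend — status full-time ✓; service 1055 days ≥ 1 month (≈30 days) ✓; age 47 ≥ 21 ✓; 36 hrs/wk ≥ 15 ✓ → eligible.
Education Assistance — status full-time ✓ (not excluded); service 1055 days ≥ 60 days ✓; dept HR ✗ → not eligible.
Pet Insurance — status full-time ✗ (requires part-time, seasonal, or temporary) → not eligible.
Transit Subsidy — status full-time ✓ (not excluded); service 1055 days < 3 years (≈1095 days) ✗ → not eligible.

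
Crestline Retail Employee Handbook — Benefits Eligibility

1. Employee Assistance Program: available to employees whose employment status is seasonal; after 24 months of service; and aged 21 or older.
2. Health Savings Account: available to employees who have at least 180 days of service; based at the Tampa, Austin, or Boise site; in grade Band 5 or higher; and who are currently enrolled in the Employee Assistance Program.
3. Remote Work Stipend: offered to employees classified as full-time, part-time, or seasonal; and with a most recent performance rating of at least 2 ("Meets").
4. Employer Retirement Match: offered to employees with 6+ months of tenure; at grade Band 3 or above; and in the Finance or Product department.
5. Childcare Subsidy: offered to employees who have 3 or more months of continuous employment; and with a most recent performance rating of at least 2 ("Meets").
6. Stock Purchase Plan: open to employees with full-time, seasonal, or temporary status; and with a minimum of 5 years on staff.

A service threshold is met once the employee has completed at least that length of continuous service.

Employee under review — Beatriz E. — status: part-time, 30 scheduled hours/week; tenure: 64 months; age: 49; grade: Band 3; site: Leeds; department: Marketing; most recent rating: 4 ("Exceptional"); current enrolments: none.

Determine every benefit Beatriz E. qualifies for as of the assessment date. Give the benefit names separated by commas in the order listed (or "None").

Employee Assistance Program — status part-time ✗ (requires seasonal) → not eligible.
Health Savings Account — service 64 months ≥ 180 days ✓; site Leeds ✗ (not Tampa, Austin, or Boise) → not eligible.
Remote Work Stipend — status part-time ✓; rating 4 ≥ 2 ✓ → eligible.
Employer Retirement Match — service 64 months ≥ 6 months ✓; grade Band 3 ≥ Band 3 ✓; dept Marketing ✗ → not eligible.
Childcare Subsidy — service 64 months ≥ 3 months ✓; rating 4 ≥ 2 ✓ → eligible.
Stock Purchase Plan — status part-time ✗ (requires full-time, seasonal, or temporary) → not eligible.

Remote Work Stipend, Childcare Subsidy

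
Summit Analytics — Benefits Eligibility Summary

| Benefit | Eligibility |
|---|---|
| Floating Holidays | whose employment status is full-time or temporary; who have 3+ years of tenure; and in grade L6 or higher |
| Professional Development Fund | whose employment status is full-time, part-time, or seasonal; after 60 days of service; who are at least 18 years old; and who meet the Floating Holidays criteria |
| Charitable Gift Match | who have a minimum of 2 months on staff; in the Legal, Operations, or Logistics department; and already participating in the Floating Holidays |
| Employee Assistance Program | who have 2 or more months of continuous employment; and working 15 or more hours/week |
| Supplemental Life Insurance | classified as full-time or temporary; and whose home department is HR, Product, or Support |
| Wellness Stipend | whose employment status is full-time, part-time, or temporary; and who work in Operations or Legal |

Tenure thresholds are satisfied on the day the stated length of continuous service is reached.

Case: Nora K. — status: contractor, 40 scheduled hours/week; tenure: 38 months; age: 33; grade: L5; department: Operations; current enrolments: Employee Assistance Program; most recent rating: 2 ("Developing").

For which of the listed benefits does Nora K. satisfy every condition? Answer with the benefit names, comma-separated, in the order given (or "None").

Floating Holidays — status contractor ✗ (requires full-time or temporary) → not eligible.
Professional Development Fund — status contractor ✗ (requires full-time, part-time, or seasonal) → not eligible.
Charitable Gift Match — service 38 months ≥ 2 months ✓; dept Operations ✓; not enrolled in Floating Holidays ✗ → not eligible.
Employee Assistance Program — service 38 months ≥ 2 months ✓; 40 hrs/wk ≥ 15 ✓ → eligible.
Supplemental Life Insurance — status contractor ✗ (requires full-time or temporary) → not eligible.
Wellness Stipend — status contractor ✗ (requires full-time, part-time, or temporary) → not eligible.

Employee Assistance Program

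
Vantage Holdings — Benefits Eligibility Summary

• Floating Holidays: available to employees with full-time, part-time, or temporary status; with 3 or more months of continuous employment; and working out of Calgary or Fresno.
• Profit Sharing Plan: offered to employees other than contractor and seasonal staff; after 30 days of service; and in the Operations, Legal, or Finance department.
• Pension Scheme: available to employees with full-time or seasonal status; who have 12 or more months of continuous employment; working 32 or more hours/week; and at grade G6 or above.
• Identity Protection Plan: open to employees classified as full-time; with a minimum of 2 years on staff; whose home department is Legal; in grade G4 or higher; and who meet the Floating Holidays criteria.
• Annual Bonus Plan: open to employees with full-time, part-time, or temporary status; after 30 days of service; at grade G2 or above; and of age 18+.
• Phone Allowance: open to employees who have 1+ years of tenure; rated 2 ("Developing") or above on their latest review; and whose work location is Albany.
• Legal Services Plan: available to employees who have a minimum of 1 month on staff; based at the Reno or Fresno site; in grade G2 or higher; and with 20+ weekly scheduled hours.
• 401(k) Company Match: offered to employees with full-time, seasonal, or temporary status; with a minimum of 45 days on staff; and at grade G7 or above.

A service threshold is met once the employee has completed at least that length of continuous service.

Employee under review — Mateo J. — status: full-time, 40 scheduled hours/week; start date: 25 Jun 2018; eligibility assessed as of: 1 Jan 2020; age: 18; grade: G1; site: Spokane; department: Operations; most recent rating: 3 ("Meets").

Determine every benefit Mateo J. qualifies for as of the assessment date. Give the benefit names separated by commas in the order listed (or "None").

Service from 25 Jun 2018 to 1 Jan 2020: 555 days.
Floating Holidays — status full-time ✓; service 555 days ≥ 3 months (≈90 days) ✓; site Spokane ✗ (not Calgary or Fresno) → not eligible.
Profit Sharing Plan — status full-time ✓ (not excluded); service 555 days ≥ 30 days ✓; dept Operations ✓ → eligible.
Pension Scheme — status full-time ✓; service 555 days ≥ 12 months (≈360 days) ✓; 40 hrs/wk ≥ 32 ✓; grade G1 < G6 ✗ → not eligible.
Identity Protection Plan — status full-time ✓; service 555 days < 2 years (≈730 days) ✗ → not eligible.
Annual Bonus Plan — status full-time ✓; service 555 days ≥ 30 days ✓; grade G1 < G2 ✗ → not eligible.
Phone Allowance — service 555 days ≥ 1 year (≈365 days) ✓; rating 3 ≥ 2 ✓; site Spokane ✗ (not Albany) → not eligible.
Legal Services Plan — service 555 days ≥ 1 month (≈30 days) ✓; site Spokane ✗ (not Reno or Fresno) → not eligible.
401(k) Company Match — status full-time ✓; service 555 days ≥ 45 days ✓; grade G1 < G7 ✗ → not eligible.

Profit Sharing Plan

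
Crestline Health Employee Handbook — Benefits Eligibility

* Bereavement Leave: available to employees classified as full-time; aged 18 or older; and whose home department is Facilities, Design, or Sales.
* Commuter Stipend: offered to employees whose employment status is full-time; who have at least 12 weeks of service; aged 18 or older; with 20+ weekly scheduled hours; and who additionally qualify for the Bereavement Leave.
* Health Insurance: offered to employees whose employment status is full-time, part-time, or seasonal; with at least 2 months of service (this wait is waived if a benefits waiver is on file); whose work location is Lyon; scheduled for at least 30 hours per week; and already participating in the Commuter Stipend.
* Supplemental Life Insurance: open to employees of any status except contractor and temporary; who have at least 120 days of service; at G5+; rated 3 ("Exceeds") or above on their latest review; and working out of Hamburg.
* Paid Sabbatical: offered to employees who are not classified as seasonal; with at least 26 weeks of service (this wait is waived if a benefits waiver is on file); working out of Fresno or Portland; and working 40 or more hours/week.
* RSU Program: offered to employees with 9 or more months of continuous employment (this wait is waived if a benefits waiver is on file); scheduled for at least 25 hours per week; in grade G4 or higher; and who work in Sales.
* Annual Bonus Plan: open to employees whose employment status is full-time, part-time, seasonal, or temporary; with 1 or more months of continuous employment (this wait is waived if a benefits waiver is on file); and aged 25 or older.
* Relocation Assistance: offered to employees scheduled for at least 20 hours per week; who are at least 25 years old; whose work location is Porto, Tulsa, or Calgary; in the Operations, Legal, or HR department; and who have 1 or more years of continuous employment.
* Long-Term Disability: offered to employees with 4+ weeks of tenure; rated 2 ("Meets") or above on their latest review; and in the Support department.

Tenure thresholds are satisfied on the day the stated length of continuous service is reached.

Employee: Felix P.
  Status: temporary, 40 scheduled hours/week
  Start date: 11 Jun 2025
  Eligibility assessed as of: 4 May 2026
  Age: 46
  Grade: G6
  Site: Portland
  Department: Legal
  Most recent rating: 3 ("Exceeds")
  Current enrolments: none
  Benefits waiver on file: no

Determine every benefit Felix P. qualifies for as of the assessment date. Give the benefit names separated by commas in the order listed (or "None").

Service from 11 Jun 2025 to 4 May 2026: 327 days.
Bereavement Leave — status temporary ✗ (requires full-time) → not eligible.
Commuter Stipend — status temporary ✗ (requires full-time) → not eligible.
Health Insurance — status temporary ✗ (requires full-time, part-time, or seasonal) → not eligible.
Supplemental Life Insurance — status temporary ✗ (excluded) → not eligible.
Paid Sabbatical — status temporary ✓ (not excluded); no waiver, service 327 days ≥ 26 weeks (≈182 days) ✓; site Portland ✓; 40 hrs/wk ≥ 40 ✓ → eligible.
RSU Program — no waiver, service 327 days ≥ 9 months (≈270 days) ✓; 40 hrs/wk ≥ 25 ✓; grade G6 ≥ G4 ✓; dept Legal ✗ → not eligible.
Annual Bonus Plan — status temporary ✓; no waiver, service 327 days ≥ 1 month (≈30 days) ✓; age 46 ≥ 25 ✓ → eligible.
Relocation Assistance — 40 hrs/wk ≥ 20 ✓; age 46 ≥ 25 ✓; site Portland ✗ (not Porto, Tulsa, or Calgary) → not eligible.
Long-Term Disability — service 327 days ≥ 4 weeks (≈28 days) ✓; rating 3 ≥ 2 ✓; dept Legal ✗ → not eligible.

Paid Sabbatical, Annual Bonus Plan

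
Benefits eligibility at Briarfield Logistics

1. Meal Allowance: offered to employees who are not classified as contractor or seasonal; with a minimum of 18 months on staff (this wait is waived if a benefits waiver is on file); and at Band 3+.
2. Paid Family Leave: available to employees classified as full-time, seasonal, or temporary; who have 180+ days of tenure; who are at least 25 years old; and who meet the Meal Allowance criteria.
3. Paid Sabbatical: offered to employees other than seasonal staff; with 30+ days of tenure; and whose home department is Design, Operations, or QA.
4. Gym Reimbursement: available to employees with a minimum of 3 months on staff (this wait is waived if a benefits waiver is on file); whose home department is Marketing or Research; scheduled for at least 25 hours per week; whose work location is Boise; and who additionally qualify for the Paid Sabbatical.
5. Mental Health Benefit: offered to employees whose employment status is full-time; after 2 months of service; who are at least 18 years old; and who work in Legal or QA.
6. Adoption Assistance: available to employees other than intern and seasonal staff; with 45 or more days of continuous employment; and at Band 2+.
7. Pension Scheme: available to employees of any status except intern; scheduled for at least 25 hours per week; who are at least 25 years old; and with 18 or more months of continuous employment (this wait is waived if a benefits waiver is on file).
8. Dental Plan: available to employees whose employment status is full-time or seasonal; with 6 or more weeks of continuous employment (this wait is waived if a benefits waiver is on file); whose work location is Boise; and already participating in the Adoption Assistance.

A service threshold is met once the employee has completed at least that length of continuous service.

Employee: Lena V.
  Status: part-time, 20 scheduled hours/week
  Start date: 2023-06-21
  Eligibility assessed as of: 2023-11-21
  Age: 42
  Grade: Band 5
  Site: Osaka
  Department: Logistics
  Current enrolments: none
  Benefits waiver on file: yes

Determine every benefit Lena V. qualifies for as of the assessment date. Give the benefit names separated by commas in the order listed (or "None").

Meal Allowance, Adoption Assistance

Service from 2023-06-21 to 2023-11-21: 153 days.
Meal Allowance — status part-time ✓ (not excluded); benefits waiver on file ✓; grade Band 5 ≥ Band 3 ✓ → eligible.
Paid Family Leave — status part-time ✗ (requires full-time, seasonal, or temporary) → not eligible.
Paid Sabbatical — status part-time ✓ (not excluded); service 153 days ≥ 30 days ✓; dept Logistics ✗ → not eligible.
Gym Reimbursement — benefits waiver on file ✓; dept Logistics ✗ → not eligible.
Mental Health Benefit — status part-time ✗ (requires full-time) → not eligible.
Adoption Assistance — status part-time ✓ (not excluded); service 153 days ≥ 45 days ✓; grade Band 5 ≥ Band 2 ✓ → eligible.
Pension Scheme — status part-time ✓ (not excluded); 20 hrs/wk < 25 ✗ → not eligible.
Dental Plan — status part-time ✗ (requires full-time or seasonal) → not eligible.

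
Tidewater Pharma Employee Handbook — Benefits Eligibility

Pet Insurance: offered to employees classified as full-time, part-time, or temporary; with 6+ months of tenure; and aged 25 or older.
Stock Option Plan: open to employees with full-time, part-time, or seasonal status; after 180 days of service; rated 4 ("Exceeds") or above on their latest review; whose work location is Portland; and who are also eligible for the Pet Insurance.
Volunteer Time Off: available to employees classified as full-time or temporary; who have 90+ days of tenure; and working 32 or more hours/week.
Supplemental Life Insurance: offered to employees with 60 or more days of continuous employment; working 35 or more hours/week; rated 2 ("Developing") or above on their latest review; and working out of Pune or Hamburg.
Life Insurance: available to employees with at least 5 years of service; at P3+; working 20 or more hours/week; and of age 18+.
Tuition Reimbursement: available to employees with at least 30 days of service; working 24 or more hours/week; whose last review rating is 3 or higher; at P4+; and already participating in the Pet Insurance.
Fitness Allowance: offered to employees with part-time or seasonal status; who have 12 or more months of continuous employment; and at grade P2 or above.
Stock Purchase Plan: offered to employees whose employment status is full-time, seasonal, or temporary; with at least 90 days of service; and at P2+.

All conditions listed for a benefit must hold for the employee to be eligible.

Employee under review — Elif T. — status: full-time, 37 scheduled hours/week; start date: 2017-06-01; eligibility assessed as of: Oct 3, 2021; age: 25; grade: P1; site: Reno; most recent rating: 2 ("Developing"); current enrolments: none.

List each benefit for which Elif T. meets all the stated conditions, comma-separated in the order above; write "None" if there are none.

Service from 2017-06-01 to Oct 3, 2021: 1585 days.
Pet Insurance — status full-time ✓; service 1585 days ≥ 6 months (≈180 days) ✓; age 25 ≥ 25 ✓ → eligible.
Stock Option Plan — status full-time ✓; service 1585 days ≥ 180 days ✓; rating 2 < 4 ✗ → not eligible.
Volunteer Time Off — status full-time ✓; service 1585 days ≥ 90 days ✓; 37 hrs/wk ≥ 32 ✓ → eligible.
Supplemental Life Insurance — service 1585 days ≥ 60 days ✓; 37 hrs/wk ≥ 35 ✓; rating 2 ≥ 2 ✓; site Reno ✗ (not Pune or Hamburg) → not eligible.
Life Insurance — service 1585 days < 5 years (≈1825 days) ✗ → not eligible.
Tuition Reimbursement — service 1585 days ≥ 30 days ✓; 37 hrs/wk ≥ 24 ✓; rating 2 < 3 ✗ → not eligible.
Fitness Allowance — status full-time ✗ (requires part-time or seasonal) → not eligible.
Stock Purchase Plan — status full-time ✓; service 1585 days ≥ 90 days ✓; grade P1 < P2 ✗ → not eligible.

Pet Insurance, Volunteer Time Off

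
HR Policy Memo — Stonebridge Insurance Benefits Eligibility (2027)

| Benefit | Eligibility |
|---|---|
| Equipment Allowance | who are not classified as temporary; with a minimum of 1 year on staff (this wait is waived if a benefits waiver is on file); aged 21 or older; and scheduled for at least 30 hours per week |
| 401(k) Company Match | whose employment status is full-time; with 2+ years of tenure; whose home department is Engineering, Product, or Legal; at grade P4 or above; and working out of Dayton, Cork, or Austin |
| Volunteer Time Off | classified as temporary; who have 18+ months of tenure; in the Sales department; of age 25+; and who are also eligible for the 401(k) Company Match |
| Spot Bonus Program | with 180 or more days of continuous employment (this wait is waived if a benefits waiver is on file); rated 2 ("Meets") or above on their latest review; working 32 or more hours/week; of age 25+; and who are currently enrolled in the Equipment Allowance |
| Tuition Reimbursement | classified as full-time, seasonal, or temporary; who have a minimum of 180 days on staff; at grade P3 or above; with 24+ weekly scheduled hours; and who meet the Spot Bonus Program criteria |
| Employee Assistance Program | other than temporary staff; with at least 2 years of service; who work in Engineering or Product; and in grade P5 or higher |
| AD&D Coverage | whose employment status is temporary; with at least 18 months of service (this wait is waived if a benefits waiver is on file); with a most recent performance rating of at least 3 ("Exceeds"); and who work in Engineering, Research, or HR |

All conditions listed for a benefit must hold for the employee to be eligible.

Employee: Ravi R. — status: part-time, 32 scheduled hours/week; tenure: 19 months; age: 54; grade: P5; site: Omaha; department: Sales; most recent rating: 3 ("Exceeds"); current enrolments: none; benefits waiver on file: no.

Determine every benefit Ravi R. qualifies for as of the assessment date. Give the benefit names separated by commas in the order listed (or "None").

Equipment Allowance — status part-time ✓ (not excluded); no waiver, service 19 months ≥ 1 year (≈365 days) ✓; age 54 ≥ 21 ✓; 32 hrs/wk ≥ 30 ✓ → eligible.
401(k) Company Match — status part-time ✗ (requires full-time) → not eligible.
Volunteer Time Off — status part-time ✗ (requires temporary) → not eligible.
Spot Bonus Program — no waiver, service 19 months ≥ 180 days ✓; rating 3 ≥ 2 ✓; 32 hrs/wk ≥ 32 ✓; age 54 ≥ 25 ✓; not enrolled in Equipment Allowance ✗ → not eligible.
Tuition Reimbursement — status part-time ✗ (requires full-time, seasonal, or temporary) → not eligible.
Employee Assistance Program — status part-time ✓ (not excluded); service 19 months < 2 years (≈730 days) ✗ → not eligible.
AD&D Coverage — status part-time ✗ (requires temporary) → not eligible.

Equipment Allowance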